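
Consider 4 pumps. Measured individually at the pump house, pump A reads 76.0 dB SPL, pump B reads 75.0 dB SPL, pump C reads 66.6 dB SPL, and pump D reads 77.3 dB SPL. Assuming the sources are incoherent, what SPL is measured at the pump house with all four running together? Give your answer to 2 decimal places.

81.13 dB SPL

Add the sources as powers (linear), then convert back to dB:
L_total = 10·log₁₀(10^(76.0/10) + 10^(75.0/10) + 10^(66.6/10) + 10^(77.3/10)) = 10·log₁₀(129700000) = 81.13 dB SPL.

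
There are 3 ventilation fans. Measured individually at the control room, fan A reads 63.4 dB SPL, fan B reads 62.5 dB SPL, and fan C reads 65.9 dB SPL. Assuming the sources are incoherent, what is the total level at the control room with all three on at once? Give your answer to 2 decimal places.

68.95 dB SPL

Add the sources as powers (linear), then convert back to dB:
L_total = 10·log₁₀(10^(63.4/10) + 10^(62.5/10) + 10^(65.9/10)) = 10·log₁₀(7856000) = 68.95 dB SPL.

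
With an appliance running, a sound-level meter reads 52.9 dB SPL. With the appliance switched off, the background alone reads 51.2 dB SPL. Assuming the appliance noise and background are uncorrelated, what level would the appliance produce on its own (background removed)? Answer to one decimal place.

Background correction is a power subtraction:
L_src = 10·log₁₀(10^(52.9/10) − 10^(51.2/10)) = 10·log₁₀(63160) = 48.0 dB SPL.

48.0 dB SPL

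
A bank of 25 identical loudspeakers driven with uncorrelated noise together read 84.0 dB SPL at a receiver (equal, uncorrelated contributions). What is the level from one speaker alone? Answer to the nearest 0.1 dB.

25 equal incoherent sources add 10·log₁₀(25) = 13.98 dB over one source.
L_one = 84.0 − 13.98 = 70.0 dB SPL.

70.0 dB SPL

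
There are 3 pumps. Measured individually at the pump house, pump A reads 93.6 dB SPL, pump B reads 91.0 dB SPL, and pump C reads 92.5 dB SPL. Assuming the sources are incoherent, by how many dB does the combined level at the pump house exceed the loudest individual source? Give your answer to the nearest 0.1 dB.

Incoherent sources sum as intensities:
L_total = 10·log₁₀(10^(93.6/10) + 10^(91.0/10) + 10^(92.5/10)) = 97.27 dB SPL.
Excess over the loudest (93.6 dB): 97.27 − 93.6 = 3.7 dB.

3.7 dB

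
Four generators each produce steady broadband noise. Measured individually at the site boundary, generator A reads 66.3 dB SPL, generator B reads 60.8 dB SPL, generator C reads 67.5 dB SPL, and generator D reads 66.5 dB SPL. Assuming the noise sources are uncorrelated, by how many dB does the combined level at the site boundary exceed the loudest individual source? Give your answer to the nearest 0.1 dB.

4.4 dB

Uncorrelated sources add in intensity (power), not in dB.
L_total = 10·log₁₀(10^(66.3/10) + 10^(60.8/10) + 10^(67.5/10) + 10^(66.5/10)) = 71.92 dB SPL.
Excess over the loudest (67.5 dB): 71.92 − 67.5 = 4.4 dB.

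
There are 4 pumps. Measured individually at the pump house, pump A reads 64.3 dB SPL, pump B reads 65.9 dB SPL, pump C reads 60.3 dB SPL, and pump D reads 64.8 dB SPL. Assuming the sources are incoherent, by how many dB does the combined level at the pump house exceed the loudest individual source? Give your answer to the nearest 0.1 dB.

4.4 dB

Incoherent sources sum as intensities:
L_total = 10·log₁₀(10^(64.3/10) + 10^(65.9/10) + 10^(60.3/10) + 10^(64.8/10)) = 70.28 dB SPL.
Excess over the loudest (65.9 dB): 70.28 − 65.9 = 4.4 dB.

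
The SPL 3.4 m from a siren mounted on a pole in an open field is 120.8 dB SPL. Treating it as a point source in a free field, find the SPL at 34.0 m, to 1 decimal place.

For a point source in a free field, ΔL = −20·log₁₀(d₂/d₁).
ΔL = −20·log₁₀(34.0/3.4) = -20.00 dB, so L₂ = 120.8 + (-20.00) = 100.8 dB SPL.

100.8 dB SPL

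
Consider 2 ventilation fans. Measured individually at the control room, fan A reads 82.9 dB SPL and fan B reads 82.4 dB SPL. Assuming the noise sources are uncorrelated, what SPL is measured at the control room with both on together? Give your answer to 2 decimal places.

Uncorrelated sources add in intensity (power), not in dB.
L_total = 10·log₁₀(10^(82.9/10) + 10^(82.4/10)) = 10·log₁₀(368800000) = 85.67 dB SPL.

85.67 dB SPL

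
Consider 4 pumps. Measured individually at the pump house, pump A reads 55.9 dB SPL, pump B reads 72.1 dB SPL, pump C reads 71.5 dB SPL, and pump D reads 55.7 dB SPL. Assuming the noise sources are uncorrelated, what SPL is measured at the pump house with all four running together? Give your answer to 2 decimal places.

74.93 dB SPL

Uncorrelated sources add in intensity (power), not in dB.
L_total = 10·log₁₀(10^(55.9/10) + 10^(72.1/10) + 10^(71.5/10) + 10^(55.7/10)) = 10·log₁₀(31100000) = 74.93 dB SPL.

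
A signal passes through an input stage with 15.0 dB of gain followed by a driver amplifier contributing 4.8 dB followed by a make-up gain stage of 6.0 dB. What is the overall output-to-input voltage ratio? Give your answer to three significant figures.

19.5

Net gain = 15.0 + 4.8 + 6.0 = 25.8 dB.
Voltage ratio = 10^(25.8/20) = 19.5.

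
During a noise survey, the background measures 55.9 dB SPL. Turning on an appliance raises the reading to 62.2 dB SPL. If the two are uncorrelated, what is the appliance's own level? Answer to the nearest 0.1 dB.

61.0 dB SPL

Subtract intensities: L_src = 10·log₁₀(10^(L_total/10) − 10^(L_bg/10)).
L_src = 10·log₁₀(10^(62.2/10) − 10^(55.9/10)) = 10·log₁₀(1271000) = 61.0 dB SPL.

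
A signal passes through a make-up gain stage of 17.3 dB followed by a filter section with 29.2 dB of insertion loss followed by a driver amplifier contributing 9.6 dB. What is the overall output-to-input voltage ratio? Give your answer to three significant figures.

Net gain = 17.3 + (−29.2) + 9.6 = -2.3 dB.
Voltage ratio = 10^(-2.3/20) = 0.767.

0.767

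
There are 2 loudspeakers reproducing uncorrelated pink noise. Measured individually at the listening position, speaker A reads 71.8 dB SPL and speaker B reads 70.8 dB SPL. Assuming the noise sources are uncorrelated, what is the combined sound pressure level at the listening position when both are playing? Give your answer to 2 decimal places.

Add the sources as powers (linear), then convert back to dB:
L_total = 10·log₁₀(10^(71.8/10) + 10^(70.8/10)) = 10·log₁₀(27160000) = 74.34 dB SPL.

74.34 dB SPL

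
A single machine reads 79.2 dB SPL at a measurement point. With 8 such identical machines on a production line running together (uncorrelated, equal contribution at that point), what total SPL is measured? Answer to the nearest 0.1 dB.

88.2 dB SPL

8 equal incoherent sources raise the level by 10·log₁₀(8) = 9.03 dB.
L_total = 79.2 + 9.03 = 88.2 dB SPL.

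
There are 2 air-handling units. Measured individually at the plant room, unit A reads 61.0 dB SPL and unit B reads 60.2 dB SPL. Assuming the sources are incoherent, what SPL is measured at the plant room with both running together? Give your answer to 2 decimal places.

63.63 dB SPL

Uncorrelated sources add in intensity (power), not in dB.
L_total = 10·log₁₀(10^(61.0/10) + 10^(60.2/10)) = 10·log₁₀(2306000) = 63.63 dB SPL.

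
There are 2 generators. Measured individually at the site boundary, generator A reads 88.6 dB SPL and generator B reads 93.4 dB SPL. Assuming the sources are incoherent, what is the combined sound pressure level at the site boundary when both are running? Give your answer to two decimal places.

Incoherent sources sum as intensities:
L_total = 10·log₁₀(10^(88.6/10) + 10^(93.4/10)) = 10·log₁₀(2912000000) = 94.64 dB SPL.

94.64 dB SPL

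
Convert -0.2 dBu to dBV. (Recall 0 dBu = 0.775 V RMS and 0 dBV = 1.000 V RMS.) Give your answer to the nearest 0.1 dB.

The offset between the scales is 20·log₁₀(0.775/1.000) = −2.214 dB.
So dBV = -0.2 − 2.214 = -2.4 dBV.

-2.4 dBV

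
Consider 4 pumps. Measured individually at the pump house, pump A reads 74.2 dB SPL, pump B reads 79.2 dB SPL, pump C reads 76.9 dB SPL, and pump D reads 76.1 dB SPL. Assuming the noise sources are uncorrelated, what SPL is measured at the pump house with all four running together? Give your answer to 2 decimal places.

Uncorrelated sources add in intensity (power), not in dB.
L_total = 10·log₁₀(10^(74.2/10) + 10^(79.2/10) + 10^(76.9/10) + 10^(76.1/10)) = 10·log₁₀(199200000) = 82.99 dB SPL.

82.99 dB SPL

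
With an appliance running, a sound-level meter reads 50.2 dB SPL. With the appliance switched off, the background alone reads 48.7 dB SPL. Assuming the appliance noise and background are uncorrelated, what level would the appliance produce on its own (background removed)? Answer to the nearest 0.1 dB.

Remove the background by subtracting linear intensities:
L_src = 10·log₁₀(10^(50.2/10) − 10^(48.7/10)) = 10·log₁₀(30580) = 44.9 dB SPL.

44.9 dB SPL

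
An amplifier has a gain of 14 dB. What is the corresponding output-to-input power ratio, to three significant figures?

Power ratio = 10^(dB/10).
10^(14/10) = 10^(1.400) = 25.1.

25.1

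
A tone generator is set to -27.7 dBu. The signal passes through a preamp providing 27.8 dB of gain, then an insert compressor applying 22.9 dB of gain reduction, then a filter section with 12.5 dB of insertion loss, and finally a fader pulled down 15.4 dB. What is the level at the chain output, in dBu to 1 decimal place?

-50.7 dBu

Gain stages sum in dB:
-27.7 + 27.8 − 22.9 − 12.5 − 15.4 = -50.7 dBu.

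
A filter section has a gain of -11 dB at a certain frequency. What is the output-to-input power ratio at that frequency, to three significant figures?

Power ratio = 10^(dB/10).
10^(-11/10) = 10^(-1.100) = 0.0794.

0.0794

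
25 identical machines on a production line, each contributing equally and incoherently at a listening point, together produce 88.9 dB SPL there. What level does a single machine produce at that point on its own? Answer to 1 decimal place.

25 equal incoherent sources add 10·log₁₀(25) = 13.98 dB over one source.
L_one = 88.9 − 13.98 = 74.9 dB SPL.

74.9 dB SPL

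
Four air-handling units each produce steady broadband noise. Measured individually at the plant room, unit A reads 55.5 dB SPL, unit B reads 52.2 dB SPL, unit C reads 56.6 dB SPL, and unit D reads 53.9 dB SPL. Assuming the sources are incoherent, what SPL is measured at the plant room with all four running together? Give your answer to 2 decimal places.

60.88 dB SPL

Uncorrelated sources add in intensity (power), not in dB.
L_total = 10·log₁₀(10^(55.5/10) + 10^(52.2/10) + 10^(56.6/10) + 10^(53.9/10)) = 10·log₁₀(1223000) = 60.88 dB SPL.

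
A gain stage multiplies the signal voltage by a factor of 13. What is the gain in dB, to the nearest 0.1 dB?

Voltage ratio → dB uses the 20·log₁₀ form:
20·log₁₀(13) = 22.3 dB.

22.3 dB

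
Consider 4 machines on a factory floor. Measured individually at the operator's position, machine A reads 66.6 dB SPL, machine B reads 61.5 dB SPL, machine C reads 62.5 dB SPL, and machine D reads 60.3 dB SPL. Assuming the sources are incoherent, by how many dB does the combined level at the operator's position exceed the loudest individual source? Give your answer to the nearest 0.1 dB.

Incoherent sources sum as intensities:
L_total = 10·log₁₀(10^(66.6/10) + 10^(61.5/10) + 10^(62.5/10) + 10^(60.3/10)) = 69.46 dB SPL.
Excess over the loudest (66.6 dB): 69.46 − 66.6 = 2.9 dB.

2.9 dB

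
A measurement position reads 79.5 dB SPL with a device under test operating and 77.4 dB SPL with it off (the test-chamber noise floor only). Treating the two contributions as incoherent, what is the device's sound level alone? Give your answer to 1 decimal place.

Subtract intensities: L_src = 10·log₁₀(10^(L_total/10) − 10^(L_bg/10)).
L_src = 10·log₁₀(10^(79.5/10) − 10^(77.4/10)) = 10·log₁₀(34170000) = 75.3 dB SPL.

75.3 dB SPL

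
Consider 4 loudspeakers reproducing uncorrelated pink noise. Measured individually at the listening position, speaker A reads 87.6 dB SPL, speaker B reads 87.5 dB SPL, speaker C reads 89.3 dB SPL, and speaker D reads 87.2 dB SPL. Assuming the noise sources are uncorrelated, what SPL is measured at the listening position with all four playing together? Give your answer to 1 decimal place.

94.0 dB SPL

Incoherent sources sum as intensities:
L_total = 10·log₁₀(10^(87.6/10) + 10^(87.5/10) + 10^(89.3/10) + 10^(87.2/10)) = 10·log₁₀(2514000000) = 94.0 dB SPL.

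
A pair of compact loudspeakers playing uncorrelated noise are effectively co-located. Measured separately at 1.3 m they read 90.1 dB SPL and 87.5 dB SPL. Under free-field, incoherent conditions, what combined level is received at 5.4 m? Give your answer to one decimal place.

79.6 dB SPL

Combined at 1.3 m: 10·log₁₀(10^(90.1/10)+10^(87.5/10)) = 92.00 dB SPL.
Then apply −20·log₁₀(5.4/1.3) = -12.37 dB → 79.6 dB SPL.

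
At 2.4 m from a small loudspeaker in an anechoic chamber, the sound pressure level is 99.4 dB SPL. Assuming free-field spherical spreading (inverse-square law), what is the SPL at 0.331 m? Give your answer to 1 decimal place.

Inverse-square spreading gives ΔL = −20·log₁₀(d₂/d₁).
ΔL = −20·log₁₀(0.331/2.4) = 17.21 dB, so L₂ = 99.4 + (17.21) = 116.6 dB SPL.

116.6 dB SPL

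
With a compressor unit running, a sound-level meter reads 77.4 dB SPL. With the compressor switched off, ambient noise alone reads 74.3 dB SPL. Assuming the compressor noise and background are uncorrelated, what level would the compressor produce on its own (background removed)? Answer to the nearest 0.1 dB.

74.5 dB SPL

Background correction is a power subtraction:
L_src = 10·log₁₀(10^(77.4/10) − 10^(74.3/10)) = 10·log₁₀(28040000) = 74.5 dB SPL.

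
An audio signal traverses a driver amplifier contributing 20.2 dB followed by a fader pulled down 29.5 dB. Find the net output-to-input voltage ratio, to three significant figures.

Net gain = 20.2 + (−29.5) = -9.3 dB.
Voltage ratio = 10^(-9.3/20) = 0.343.

0.343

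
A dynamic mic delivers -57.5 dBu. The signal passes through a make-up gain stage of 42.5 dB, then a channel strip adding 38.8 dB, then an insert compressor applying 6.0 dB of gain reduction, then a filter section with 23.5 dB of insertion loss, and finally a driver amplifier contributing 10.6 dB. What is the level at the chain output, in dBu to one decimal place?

+4.9 dBu

In dB, series stages simply add:
-57.5 + 42.5 + 38.8 − 6.0 − 23.5 + 10.6 = +4.9 dBu.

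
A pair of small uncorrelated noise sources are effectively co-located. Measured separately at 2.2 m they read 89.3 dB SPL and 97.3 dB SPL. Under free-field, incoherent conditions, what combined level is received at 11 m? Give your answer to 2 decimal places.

Combined at 2.2 m: 10·log₁₀(10^(89.3/10)+10^(97.3/10)) = 97.939 dB SPL.
Then apply −20·log₁₀(11/2.2) = -13.979 dB → 83.96 dB SPL.

83.96 dB SPL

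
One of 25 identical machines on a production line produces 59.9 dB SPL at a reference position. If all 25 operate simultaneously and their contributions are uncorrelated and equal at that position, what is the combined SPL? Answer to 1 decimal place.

25 equal incoherent sources raise the level by 10·log₁₀(25) = 13.98 dB.
L_total = 59.9 + 13.98 = 73.9 dB SPL.

73.9 dB SPL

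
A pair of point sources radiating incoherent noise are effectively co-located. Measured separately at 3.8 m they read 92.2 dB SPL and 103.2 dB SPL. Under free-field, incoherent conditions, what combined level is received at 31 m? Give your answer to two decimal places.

Combined at 3.8 m: 10·log₁₀(10^(92.2/10)+10^(103.2/10)) = 103.532 dB SPL.
Then apply −20·log₁₀(31/3.8) = -18.232 dB → 85.30 dB SPL.

85.30 dB SPL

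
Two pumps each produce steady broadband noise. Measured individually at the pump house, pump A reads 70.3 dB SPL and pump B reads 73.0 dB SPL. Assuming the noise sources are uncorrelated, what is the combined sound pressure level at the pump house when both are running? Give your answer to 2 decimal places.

Add the sources as powers (linear), then convert back to dB:
L_total = 10·log₁₀(10^(70.3/10) + 10^(73.0/10)) = 10·log₁₀(30670000) = 74.87 dB SPL.

74.87 dB SPL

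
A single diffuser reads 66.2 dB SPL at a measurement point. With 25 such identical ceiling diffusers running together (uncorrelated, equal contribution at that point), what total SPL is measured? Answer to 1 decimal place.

80.2 dB SPL

25 equal incoherent sources raise the level by 10·log₁₀(25) = 13.98 dB.
L_total = 66.2 + 13.98 = 80.2 dB SPL.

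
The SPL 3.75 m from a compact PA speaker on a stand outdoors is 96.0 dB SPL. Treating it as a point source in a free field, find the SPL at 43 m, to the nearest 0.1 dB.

Inverse-square spreading gives ΔL = −20·log₁₀(d₂/d₁).
ΔL = −20·log₁₀(43/3.75) = -21.19 dB, so L₂ = 96.0 + (-21.19) = 74.8 dB SPL.

74.8 dB SPL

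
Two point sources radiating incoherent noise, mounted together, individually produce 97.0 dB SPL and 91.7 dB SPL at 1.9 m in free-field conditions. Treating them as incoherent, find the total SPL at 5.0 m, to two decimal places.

Combined at 1.9 m: 10·log₁₀(10^(97.0/10)+10^(91.7/10)) = 98.123 dB SPL.
Then apply −20·log₁₀(5.0/1.9) = -8.404 dB → 89.72 dB SPL.

89.72 dB SPL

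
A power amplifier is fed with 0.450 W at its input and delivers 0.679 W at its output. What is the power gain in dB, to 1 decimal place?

Power ratio → dB uses the 10·log₁₀ form:
10·log₁₀(0.679/0.450) = 10·log₁₀(1.509) = 1.8 dB.

1.8 dB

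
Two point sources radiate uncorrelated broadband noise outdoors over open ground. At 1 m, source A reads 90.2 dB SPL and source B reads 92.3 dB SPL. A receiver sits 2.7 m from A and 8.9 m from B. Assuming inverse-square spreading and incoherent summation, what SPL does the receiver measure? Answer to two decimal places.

At the listener: L_A = 90.2 − 20·log₁₀(2.7) = 81.573 dB; L_B = 92.3 − 20·log₁₀(8.9) = 73.312 dB.
Combined: 10·log₁₀(10^(81.573/10)+10^(73.312/10)) = 82.18 dB SPL.

82.18 dB SPL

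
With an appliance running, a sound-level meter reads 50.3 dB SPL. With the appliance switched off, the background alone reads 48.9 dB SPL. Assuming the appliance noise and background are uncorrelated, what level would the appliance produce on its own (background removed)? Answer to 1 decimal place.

44.7 dB SPL

Remove the background by subtracting linear intensities:
L_src = 10·log₁₀(10^(50.3/10) − 10^(48.9/10)) = 10·log₁₀(29530) = 44.7 dB SPL.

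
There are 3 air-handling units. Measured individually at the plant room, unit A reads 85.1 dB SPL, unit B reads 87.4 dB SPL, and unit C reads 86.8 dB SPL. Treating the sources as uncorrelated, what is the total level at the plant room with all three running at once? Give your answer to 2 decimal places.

Uncorrelated sources add in intensity (power), not in dB.
L_total = 10·log₁₀(10^(85.1/10) + 10^(87.4/10) + 10^(86.8/10)) = 10·log₁₀(1352000000) = 91.31 dB SPL.

91.31 dB SPL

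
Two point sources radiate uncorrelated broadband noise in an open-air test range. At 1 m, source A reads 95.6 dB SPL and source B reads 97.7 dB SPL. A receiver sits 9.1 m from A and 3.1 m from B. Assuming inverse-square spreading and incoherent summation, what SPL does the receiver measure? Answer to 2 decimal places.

At the listener: L_A = 95.6 − 20·log₁₀(9.1) = 76.419 dB; L_B = 97.7 − 20·log₁₀(3.1) = 87.873 dB.
Combined: 10·log₁₀(10^(76.419/10)+10^(87.873/10)) = 88.17 dB SPL.

88.17 dB SPL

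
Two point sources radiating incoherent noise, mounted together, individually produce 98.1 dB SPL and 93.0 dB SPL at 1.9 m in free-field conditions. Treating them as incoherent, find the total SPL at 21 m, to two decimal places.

78.40 dB SPL

Combined at 1.9 m: 10·log₁₀(10^(98.1/10)+10^(93.0/10)) = 99.269 dB SPL.
Then apply −20·log₁₀(21/1.9) = -20.869 dB → 78.40 dB SPL.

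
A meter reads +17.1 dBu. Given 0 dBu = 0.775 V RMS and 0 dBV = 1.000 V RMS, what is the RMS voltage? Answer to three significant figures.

V = 0.775 V × 10^(+17.1/20).
= 0.775 × 7.161 = 5.55 V.

5.55 V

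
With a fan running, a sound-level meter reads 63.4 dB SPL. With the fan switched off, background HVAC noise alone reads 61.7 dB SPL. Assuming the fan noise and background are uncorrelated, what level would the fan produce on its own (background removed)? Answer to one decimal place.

Background correction is a power subtraction:
L_src = 10·log₁₀(10^(63.4/10) − 10^(61.7/10)) = 10·log₁₀(708700) = 58.5 dB SPL.

58.5 dB SPL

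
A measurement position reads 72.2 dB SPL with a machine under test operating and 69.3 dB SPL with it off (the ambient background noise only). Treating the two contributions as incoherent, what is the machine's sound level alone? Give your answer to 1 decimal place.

69.1 dB SPL

Subtract intensities: L_src = 10·log₁₀(10^(L_total/10) − 10^(L_bg/10)).
L_src = 10·log₁₀(10^(72.2/10) − 10^(69.3/10)) = 10·log₁₀(8084000) = 69.1 dB SPL.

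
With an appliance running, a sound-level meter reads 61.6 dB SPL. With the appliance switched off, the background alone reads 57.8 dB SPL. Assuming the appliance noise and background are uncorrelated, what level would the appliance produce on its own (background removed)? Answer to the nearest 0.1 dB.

59.3 dB SPL

Subtract intensities: L_src = 10·log₁₀(10^(L_total/10) − 10^(L_bg/10)).
L_src = 10·log₁₀(10^(61.6/10) − 10^(57.8/10)) = 10·log₁₀(842900) = 59.3 dB SPL.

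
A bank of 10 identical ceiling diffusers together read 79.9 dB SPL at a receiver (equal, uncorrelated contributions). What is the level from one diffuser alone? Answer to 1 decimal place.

10 equal incoherent sources add 10·log₁₀(10) = 10.00 dB over one source.
L_one = 79.9 − 10.00 = 69.9 dB SPL.

69.9 dB SPL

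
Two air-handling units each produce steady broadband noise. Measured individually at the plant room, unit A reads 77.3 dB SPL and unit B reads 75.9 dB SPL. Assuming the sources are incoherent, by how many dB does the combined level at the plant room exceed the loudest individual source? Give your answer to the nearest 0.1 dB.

2.4 dB

Uncorrelated sources add in intensity (power), not in dB.
L_total = 10·log₁₀(10^(77.3/10) + 10^(75.9/10)) = 79.67 dB SPL.
Excess over the loudest (77.3 dB): 79.67 − 77.3 = 2.4 dB.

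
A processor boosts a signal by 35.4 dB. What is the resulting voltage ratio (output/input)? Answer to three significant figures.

58.9

Voltage ratio = 10^(dB/20).
10^(35.4/20) = 10^(1.770) = 58.9.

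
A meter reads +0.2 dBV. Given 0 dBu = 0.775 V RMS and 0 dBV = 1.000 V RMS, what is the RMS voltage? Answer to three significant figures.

V = 1.000 V × 10^(+0.2/20).
= 1.000 × 1.023 = 1.02 V.

1.02 V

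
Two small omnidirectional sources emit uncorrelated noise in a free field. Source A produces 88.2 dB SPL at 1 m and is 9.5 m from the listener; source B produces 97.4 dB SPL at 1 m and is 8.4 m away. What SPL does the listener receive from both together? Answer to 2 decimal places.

79.30 dB SPL

At the listener: L_A = 88.2 − 20·log₁₀(9.5) = 68.646 dB; L_B = 97.4 − 20·log₁₀(8.4) = 78.914 dB.
Combined: 10·log₁₀(10^(68.646/10)+10^(78.914/10)) = 79.30 dB SPL.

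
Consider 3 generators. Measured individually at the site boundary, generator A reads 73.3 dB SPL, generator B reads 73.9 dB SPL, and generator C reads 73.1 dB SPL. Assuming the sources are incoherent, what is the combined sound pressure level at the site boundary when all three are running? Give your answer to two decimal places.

Incoherent sources sum as intensities:
L_total = 10·log₁₀(10^(73.3/10) + 10^(73.9/10) + 10^(73.1/10)) = 10·log₁₀(66340000) = 78.22 dB SPL.

78.22 dB SPL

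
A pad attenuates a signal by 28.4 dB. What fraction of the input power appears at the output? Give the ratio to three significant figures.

Power ratio = 10^(dB/10).
10^(-28.4/10) = 10^(-2.840) = 0.00145.

0.00145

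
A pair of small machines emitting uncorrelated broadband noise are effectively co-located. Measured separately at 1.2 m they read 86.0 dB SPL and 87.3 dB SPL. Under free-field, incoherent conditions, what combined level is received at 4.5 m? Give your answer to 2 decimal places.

78.23 dB SPL

Combined at 1.2 m: 10·log₁₀(10^(86.0/10)+10^(87.3/10)) = 89.709 dB SPL.
Then apply −20·log₁₀(4.5/1.2) = -11.481 dB → 78.23 dB SPL.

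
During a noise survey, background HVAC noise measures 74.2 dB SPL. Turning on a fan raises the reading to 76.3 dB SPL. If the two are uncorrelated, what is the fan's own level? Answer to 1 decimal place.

72.1 dB SPL

Remove the background by subtracting linear intensities:
L_src = 10·log₁₀(10^(76.3/10) − 10^(74.2/10)) = 10·log₁₀(16360000) = 72.1 dB SPL.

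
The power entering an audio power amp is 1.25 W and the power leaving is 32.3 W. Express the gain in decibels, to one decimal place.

Power ratio → dB uses the 10·log₁₀ form:
10·log₁₀(32.3/1.25) = 10·log₁₀(25.84) = 14.1 dB.

14.1 dB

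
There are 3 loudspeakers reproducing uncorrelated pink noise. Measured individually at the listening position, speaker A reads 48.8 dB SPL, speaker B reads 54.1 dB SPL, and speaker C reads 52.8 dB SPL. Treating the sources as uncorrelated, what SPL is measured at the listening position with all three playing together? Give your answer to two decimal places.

57.19 dB SPL

Add the sources as powers (linear), then convert back to dB:
L_total = 10·log₁₀(10^(48.8/10) + 10^(54.1/10) + 10^(52.8/10)) = 10·log₁₀(523400) = 57.19 dB SPL.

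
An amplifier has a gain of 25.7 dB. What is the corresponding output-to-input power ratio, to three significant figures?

372

Power ratio = 10^(dB/10).
10^(25.7/10) = 10^(2.570) = 372.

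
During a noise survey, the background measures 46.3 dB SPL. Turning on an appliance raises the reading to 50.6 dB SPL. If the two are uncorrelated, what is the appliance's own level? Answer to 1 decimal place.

48.6 dB SPL

Background correction is a power subtraction:
L_src = 10·log₁₀(10^(50.6/10) − 10^(46.3/10)) = 10·log₁₀(72160) = 48.6 dB SPL.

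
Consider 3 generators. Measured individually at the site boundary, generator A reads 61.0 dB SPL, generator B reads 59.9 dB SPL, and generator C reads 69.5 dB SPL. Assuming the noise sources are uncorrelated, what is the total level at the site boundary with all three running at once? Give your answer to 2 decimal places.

70.47 dB SPL

Add the sources as powers (linear), then convert back to dB:
L_total = 10·log₁₀(10^(61.0/10) + 10^(59.9/10) + 10^(69.5/10)) = 10·log₁₀(11150000) = 70.47 dB SPL.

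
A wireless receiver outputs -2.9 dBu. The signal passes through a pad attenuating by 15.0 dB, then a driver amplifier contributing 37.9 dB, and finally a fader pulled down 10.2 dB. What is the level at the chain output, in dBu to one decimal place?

+9.8 dBu

Cascaded gains and losses add directly in dB.
-2.9 − 15.0 + 37.9 − 10.2 = +9.8 dBu.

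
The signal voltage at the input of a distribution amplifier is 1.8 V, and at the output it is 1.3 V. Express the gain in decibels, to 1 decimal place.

For a voltage ratio, dB = 20·log₁₀(V₂/V₁).
20·log₁₀(1.3/1.8) = 20·log₁₀(0.7222) = -2.8 dB.

-2.8 dB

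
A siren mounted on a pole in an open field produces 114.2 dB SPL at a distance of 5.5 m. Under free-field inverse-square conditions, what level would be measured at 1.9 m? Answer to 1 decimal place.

For a point source in a free field, ΔL = −20·log₁₀(d₂/d₁).
ΔL = −20·log₁₀(1.9/5.5) = 9.23 dB, so L₂ = 114.2 + (9.23) = 123.4 dB SPL.

123.4 dB SPL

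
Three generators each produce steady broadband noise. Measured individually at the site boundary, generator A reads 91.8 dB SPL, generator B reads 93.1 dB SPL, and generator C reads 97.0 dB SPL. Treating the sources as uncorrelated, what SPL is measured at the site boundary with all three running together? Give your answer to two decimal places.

99.33 dB SPL

Uncorrelated sources add in intensity (power), not in dB.
L_total = 10·log₁₀(10^(91.8/10) + 10^(93.1/10) + 10^(97.0/10)) = 10·log₁₀(8567000000) = 99.33 dB SPL.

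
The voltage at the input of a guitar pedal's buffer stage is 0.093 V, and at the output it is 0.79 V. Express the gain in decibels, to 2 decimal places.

18.58 dB

For a voltage ratio, dB = 20·log₁₀(V₂/V₁).
20·log₁₀(0.79/0.093) = 20·log₁₀(8.495) = 18.58 dB.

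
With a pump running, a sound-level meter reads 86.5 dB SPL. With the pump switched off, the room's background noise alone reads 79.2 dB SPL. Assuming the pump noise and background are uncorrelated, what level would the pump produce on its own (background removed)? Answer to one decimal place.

85.6 dB SPL

Background correction is a power subtraction:
L_src = 10·log₁₀(10^(86.5/10) − 10^(79.2/10)) = 10·log₁₀(363500000) = 85.6 dB SPL.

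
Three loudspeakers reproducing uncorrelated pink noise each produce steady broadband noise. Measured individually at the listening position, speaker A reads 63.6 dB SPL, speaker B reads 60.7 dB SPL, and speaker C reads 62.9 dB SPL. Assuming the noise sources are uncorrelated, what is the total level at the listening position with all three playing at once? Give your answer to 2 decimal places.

67.34 dB SPL

Add the sources as powers (linear), then convert back to dB:
L_total = 10·log₁₀(10^(63.6/10) + 10^(60.7/10) + 10^(62.9/10)) = 10·log₁₀(5416000) = 67.34 dB SPL.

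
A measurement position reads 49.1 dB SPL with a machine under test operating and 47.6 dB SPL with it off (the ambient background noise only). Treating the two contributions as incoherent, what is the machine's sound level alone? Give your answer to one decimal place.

43.8 dB SPL

Background correction is a power subtraction:
L_src = 10·log₁₀(10^(49.1/10) − 10^(47.6/10)) = 10·log₁₀(23740) = 43.8 dB SPL.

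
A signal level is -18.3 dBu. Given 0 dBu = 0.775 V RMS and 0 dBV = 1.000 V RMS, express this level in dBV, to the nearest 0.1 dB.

The offset between the scales is 20·log₁₀(0.775/1.000) = −2.214 dB.
So dBV = -18.3 − 2.214 = -20.5 dBV.

-20.5 dBV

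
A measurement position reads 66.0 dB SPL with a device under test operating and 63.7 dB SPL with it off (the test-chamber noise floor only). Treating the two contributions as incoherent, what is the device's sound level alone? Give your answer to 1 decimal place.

62.1 dB SPL

Background correction is a power subtraction:
L_src = 10·log₁₀(10^(66.0/10) − 10^(63.7/10)) = 10·log₁₀(1637000) = 62.1 dB SPL.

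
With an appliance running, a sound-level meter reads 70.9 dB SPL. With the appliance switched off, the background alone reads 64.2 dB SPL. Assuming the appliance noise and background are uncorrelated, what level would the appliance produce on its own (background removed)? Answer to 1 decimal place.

Remove the background by subtracting linear intensities:
L_src = 10·log₁₀(10^(70.9/10) − 10^(64.2/10)) = 10·log₁₀(9672000) = 69.9 dB SPL.

69.9 dB SPL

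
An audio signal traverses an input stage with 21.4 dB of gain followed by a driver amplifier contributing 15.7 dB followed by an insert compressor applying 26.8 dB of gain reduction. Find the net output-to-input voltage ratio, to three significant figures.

Net gain = 21.4 + 15.7 + (−26.8) = 10.3 dB.
Voltage ratio = 10^(10.3/20) = 3.27.

3.27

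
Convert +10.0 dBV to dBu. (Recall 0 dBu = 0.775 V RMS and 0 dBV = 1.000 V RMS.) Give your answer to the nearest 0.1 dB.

The offset between the scales is 20·log₁₀(0.775/1.000) = −2.214 dB.
So dBu = +10.0 + 2.214 = +12.2 dBu.

+12.2 dBu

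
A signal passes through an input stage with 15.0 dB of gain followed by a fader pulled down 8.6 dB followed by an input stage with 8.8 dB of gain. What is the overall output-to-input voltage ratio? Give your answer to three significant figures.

Net gain = 15.0 + (−8.6) + 8.8 = 15.2 dB.
Voltage ratio = 10^(15.2/20) = 5.75.

5.75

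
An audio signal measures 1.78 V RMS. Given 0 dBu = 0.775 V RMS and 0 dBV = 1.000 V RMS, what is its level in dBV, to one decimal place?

dBV = 20·log₁₀(V / 1.000 V).
20·log₁₀(1.78/1.000) = +5.0 dBV.

+5.0 dBV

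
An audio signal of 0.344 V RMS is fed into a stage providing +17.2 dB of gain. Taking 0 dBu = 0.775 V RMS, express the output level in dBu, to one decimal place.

+10.1 dBu

Input level: 20·log₁₀(0.344/0.775) = -7.05 dBu.
Output: -7.05 + 17.2 = +10.1 dBu.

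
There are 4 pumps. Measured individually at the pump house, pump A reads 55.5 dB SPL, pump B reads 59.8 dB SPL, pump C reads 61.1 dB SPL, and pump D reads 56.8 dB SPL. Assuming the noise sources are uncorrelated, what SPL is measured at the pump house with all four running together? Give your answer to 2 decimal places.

Incoherent sources sum as intensities:
L_total = 10·log₁₀(10^(55.5/10) + 10^(59.8/10) + 10^(61.1/10) + 10^(56.8/10)) = 10·log₁₀(3077000) = 64.88 dB SPL.

64.88 dB SPL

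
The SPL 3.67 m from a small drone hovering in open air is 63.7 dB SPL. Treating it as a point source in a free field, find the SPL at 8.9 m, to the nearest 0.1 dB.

56.0 dB SPL

For a point source in a free field, ΔL = −20·log₁₀(d₂/d₁).
ΔL = −20·log₁₀(8.9/3.67) = -7.69 dB, so L₂ = 63.7 + (-7.69) = 56.0 dB SPL.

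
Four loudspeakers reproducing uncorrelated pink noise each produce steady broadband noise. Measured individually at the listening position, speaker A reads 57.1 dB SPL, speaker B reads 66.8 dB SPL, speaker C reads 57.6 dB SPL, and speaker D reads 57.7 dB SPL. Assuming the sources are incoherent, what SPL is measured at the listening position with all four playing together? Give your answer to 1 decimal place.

Uncorrelated sources add in intensity (power), not in dB.
L_total = 10·log₁₀(10^(57.1/10) + 10^(66.8/10) + 10^(57.6/10) + 10^(57.7/10)) = 10·log₁₀(6463000) = 68.1 dB SPL.

68.1 dB SPL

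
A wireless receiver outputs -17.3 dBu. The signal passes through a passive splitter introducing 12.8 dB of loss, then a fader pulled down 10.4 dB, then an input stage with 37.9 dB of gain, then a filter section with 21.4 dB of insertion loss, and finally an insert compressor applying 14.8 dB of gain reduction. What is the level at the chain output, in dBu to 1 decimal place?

-38.8 dBu

Cascaded gains and losses add directly in dB.
-17.3 − 12.8 − 10.4 + 37.9 − 21.4 − 14.8 = -38.8 dBu.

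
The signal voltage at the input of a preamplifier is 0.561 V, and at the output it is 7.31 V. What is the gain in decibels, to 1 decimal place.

22.3 dB

For a voltage ratio, dB = 20·log₁₀(V₂/V₁).
20·log₁₀(7.31/0.561) = 20·log₁₀(13.03) = 22.3 dB.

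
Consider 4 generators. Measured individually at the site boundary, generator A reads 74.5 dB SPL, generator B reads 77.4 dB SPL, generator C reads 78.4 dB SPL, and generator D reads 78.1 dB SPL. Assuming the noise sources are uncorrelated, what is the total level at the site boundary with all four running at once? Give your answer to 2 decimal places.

Add the sources as powers (linear), then convert back to dB:
L_total = 10·log₁₀(10^(74.5/10) + 10^(77.4/10) + 10^(78.4/10) + 10^(78.1/10)) = 10·log₁₀(216900000) = 83.36 dB SPL.

83.36 dB SPL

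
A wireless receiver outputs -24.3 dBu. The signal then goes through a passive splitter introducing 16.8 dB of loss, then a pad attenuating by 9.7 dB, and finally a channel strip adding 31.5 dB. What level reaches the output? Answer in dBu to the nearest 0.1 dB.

-19.3 dBu

In dB, series stages simply add:
-24.3 − 16.8 − 9.7 + 31.5 = -19.3 dBu.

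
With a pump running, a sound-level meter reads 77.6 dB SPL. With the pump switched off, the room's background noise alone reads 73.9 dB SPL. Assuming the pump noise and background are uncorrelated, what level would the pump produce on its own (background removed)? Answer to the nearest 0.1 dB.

Subtract intensities: L_src = 10·log₁₀(10^(L_total/10) − 10^(L_bg/10)).
L_src = 10·log₁₀(10^(77.6/10) − 10^(73.9/10)) = 10·log₁₀(33000000) = 75.2 dB SPL.

75.2 dB SPL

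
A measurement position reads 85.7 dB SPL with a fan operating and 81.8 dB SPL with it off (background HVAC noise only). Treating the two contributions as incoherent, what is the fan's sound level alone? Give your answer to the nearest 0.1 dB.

Remove the background by subtracting linear intensities:
L_src = 10·log₁₀(10^(85.7/10) − 10^(81.8/10)) = 10·log₁₀(220200000) = 83.4 dB SPL.

83.4 dB SPL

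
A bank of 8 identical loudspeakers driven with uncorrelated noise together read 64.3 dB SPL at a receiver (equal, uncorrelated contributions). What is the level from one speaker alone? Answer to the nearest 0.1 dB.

8 equal incoherent sources add 10·log₁₀(8) = 9.03 dB over one source.
L_one = 64.3 − 9.03 = 55.3 dB SPL.

55.3 dB SPL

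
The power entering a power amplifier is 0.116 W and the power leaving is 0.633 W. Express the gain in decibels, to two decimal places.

7.37 dB

Power is a power quantity, so gain = 10·log₁₀(P_out/P_in).
10·log₁₀(0.633/0.116) = 10·log₁₀(5.457) = 7.37 dB.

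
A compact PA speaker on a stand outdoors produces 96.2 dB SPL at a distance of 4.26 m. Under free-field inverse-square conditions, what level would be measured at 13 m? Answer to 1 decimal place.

Inverse-square spreading gives ΔL = −20·log₁₀(d₂/d₁).
ΔL = −20·log₁₀(13/4.26) = -9.69 dB, so L₂ = 96.2 + (-9.69) = 86.5 dB SPL.

86.5 dB SPL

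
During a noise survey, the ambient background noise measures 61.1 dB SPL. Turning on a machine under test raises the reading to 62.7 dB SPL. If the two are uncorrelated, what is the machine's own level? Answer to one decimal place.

Remove the background by subtracting linear intensities:
L_src = 10·log₁₀(10^(62.7/10) − 10^(61.1/10)) = 10·log₁₀(573800) = 57.6 dB SPL.

57.6 dB SPL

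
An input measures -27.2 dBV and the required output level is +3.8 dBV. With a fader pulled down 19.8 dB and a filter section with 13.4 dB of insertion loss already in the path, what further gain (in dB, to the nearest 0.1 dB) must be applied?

The required make-up gain is the shortfall in the dB sum.
G = +3.8 − (-27.2) + 19.8 + 13.4 = 64.2 dB.

64.2 dB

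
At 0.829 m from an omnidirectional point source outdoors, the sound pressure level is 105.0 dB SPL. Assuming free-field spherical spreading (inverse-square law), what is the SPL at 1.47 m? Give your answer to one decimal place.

For a point source in a free field, ΔL = −20·log₁₀(d₂/d₁).
ΔL = −20·log₁₀(1.47/0.829) = -4.98 dB, so L₂ = 105.0 + (-4.98) = 100.0 dB SPL.

100.0 dB SPL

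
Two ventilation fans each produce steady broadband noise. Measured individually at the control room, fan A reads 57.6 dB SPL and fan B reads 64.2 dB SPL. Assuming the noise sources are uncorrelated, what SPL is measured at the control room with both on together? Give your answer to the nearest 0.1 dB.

Uncorrelated sources add in intensity (power), not in dB.
L_total = 10·log₁₀(10^(57.6/10) + 10^(64.2/10)) = 10·log₁₀(3206000) = 65.1 dB SPL.

65.1 dB SPL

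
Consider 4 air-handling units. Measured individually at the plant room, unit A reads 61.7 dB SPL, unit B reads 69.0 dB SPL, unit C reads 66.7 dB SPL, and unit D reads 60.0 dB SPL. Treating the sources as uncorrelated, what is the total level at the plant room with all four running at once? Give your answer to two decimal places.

Uncorrelated sources add in intensity (power), not in dB.
L_total = 10·log₁₀(10^(61.7/10) + 10^(69.0/10) + 10^(66.7/10) + 10^(60.0/10)) = 10·log₁₀(15100000) = 71.79 dB SPL.

71.79 dB SPL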